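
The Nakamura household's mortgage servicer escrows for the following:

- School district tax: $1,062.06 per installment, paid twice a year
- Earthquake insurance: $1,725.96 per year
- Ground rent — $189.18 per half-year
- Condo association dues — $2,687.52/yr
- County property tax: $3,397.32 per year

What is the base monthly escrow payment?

$859.44

School district tax = $1,062.06 × 2 = $2,124.12/yr
Earthquake insurance = $1,725.96/yr
Ground rent = $189.18 × 2 = $378.36/yr
Condo association dues = $2,687.52/yr
County property tax = $3,397.32/yr
Total per year = $2,124.12 + $1,725.96 + $378.36 + $2,687.52 + $3,397.32 = $10,313.28
Monthly = $10,313.28 / 12 = $859.44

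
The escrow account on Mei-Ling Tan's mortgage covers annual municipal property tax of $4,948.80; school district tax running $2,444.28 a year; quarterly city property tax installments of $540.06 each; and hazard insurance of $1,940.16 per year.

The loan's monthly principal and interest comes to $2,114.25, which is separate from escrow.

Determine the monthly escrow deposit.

$957.79

Municipal property tax = $4,948.80 annually
School district tax = $2,444.28 annually
City property tax = $540.06 × 4 = $2,160.24 annually
Hazard insurance = $1,940.16 annually
Total per year = $4,948.80 + $2,444.28 + $2,160.24 + $1,940.16 = $11,493.48
Monthly escrow = $11,493.48 ÷ 12 = $957.79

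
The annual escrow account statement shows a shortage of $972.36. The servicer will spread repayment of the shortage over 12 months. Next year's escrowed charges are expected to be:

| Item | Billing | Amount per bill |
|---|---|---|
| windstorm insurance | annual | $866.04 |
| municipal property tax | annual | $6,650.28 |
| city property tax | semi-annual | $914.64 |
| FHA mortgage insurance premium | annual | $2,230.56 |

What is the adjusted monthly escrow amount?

Windstorm insurance = $866.04
Municipal property tax = $6,650.28
City property tax = $914.64 × 2 = $1,829.28
FHA mortgage insurance premium = $2,230.56
Combined annual = $11,576.16
Monthly = $11,576.16 ÷ 12 = $964.68
Shortage spread = $972.36 ÷ 12 = $81.03/mo
Adjusted monthly = $964.68 + $81.03 = $1,045.71

$1,045.71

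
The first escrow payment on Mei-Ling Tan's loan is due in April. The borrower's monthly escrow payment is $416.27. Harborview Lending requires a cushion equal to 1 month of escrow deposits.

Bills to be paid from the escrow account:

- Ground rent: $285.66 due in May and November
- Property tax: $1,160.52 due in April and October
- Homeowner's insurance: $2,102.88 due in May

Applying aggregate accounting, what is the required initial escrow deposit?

Cushion = 1 × $416.27 = $416.27
Trial balance (start $0, +$416.27 each month, − disbursements):
  Apr: +$416.27 − $1,160.52 → -$744.25
  May: +$416.27 − $2,388.54 → -$2,716.52
  Jun: +$416.27 → -$2,300.25
  Jul: +$416.27 → -$1,883.98
  Aug: +$416.27 → -$1,467.71
  Sep: +$416.27 → -$1,051.44
  Oct: +$416.27 − $1,160.52 → -$1,795.69
  Nov: +$416.27 − $285.66 → -$1,665.08
  Dec: +$416.27 → -$1,248.81
  Jan: +$416.27 → -$832.54
  Feb: +$416.27 → -$416.27
  Mar: +$416.27 → $0.00
Lowest trial balance = -$2,716.52 (May)
Initial deposit = cushion − low point = $416.27 − (-$2,716.52) = $3,132.79

$3,132.79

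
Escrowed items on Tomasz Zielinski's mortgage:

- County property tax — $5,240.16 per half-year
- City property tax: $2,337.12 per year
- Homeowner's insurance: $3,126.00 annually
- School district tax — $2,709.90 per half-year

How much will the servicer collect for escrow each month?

$1,780.27

County property tax: $5,240.16 × 2 = $10,480.32 annually
City property tax: $2,337.12 annually
Homeowner's insurance: $3,126.00 annually
School district tax: $2,709.90 × 2 = $5,419.80 annually
Yearly total = $21,363.24
Monthly = $21,363.24 ÷ 12 = $1,780.27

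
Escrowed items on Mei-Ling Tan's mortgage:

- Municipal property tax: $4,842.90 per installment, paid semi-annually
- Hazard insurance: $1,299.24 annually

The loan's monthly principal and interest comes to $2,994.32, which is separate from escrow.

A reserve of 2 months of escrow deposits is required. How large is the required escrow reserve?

$1,830.84

Municipal property tax — $4,842.90 × 2 = $9,685.80
Hazard insurance — $1,299.24
Yearly total = $9,685.80 + $1,299.24 = $10,985.04
Per month = $10,985.04 ÷ 12 = $915.42
Reserve = 2 × $915.42 = $1,830.84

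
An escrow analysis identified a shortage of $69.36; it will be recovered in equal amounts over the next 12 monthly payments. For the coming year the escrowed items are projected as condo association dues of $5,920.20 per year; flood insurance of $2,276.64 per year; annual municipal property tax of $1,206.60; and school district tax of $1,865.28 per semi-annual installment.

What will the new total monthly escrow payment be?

$1,100.28

Condo association dues: $5,920.20 per year
Flood insurance: $2,276.64 per year
Municipal property tax: $1,206.60 per year
School district tax: $1,865.28 × 2 = $3,730.56 per year
Total per year = $13,134.00
Base monthly escrow = $13,134.00 / 12 = $1,094.50
Shortage per month = $69.36 ÷ 12 = $5.78
New monthly escrow = $1,094.50 + $5.78 = $1,100.28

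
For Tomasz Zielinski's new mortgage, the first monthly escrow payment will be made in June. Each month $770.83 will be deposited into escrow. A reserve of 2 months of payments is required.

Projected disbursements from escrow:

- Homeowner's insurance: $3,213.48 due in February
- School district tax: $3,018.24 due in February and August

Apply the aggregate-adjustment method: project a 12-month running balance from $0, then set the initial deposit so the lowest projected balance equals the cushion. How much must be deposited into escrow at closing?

Cushion = 2 × $770.83 = $1,541.66
Trial balance (start $0, +$770.83 each month, − disbursements):
  Jun: +$770.83 → $770.83
  Jul: +$770.83 → $1,541.66
  Aug: +$770.83 − $3,018.24 → -$705.75
  Sep: +$770.83 → $65.08
  Oct: +$770.83 → $835.91
  Nov: +$770.83 → $1,606.74
  Dec: +$770.83 → $2,377.57
  Jan: +$770.83 → $3,148.40
  Feb: +$770.83 − $6,231.72 → -$2,312.49
  Mar: +$770.83 → -$1,541.66
  Apr: +$770.83 → -$770.83
  May: +$770.83 → $0.00
Lowest trial balance = -$2,312.49 (Feb)
Initial deposit = cushion − low point = $1,541.66 − (-$2,312.49) = $3,854.15

$3,854.15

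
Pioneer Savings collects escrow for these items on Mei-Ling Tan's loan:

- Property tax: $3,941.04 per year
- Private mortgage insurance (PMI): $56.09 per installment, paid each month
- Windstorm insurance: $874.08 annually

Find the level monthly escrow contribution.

$457.35

Property tax: $3,941.04 per year
Private mortgage insurance (PMI): $56.09 × 12 = $673.08 per year
Windstorm insurance: $874.08 per year
Combined annual = $5,488.20
Per month = $5,488.20 ÷ 12 = $457.35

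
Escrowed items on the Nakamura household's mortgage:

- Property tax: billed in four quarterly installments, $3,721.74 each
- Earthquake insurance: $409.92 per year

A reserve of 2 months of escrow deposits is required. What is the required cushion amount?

Property tax — $3,721.74 × 4 = $14,886.96
Earthquake insurance — $409.92
Annual escrow total = $14,886.96 + $409.92 = $15,296.88
Monthly escrow = $15,296.88 / 12 = $1,274.74
Required cushion = 2 × $1,274.74 = $2,549.48

$2,549.48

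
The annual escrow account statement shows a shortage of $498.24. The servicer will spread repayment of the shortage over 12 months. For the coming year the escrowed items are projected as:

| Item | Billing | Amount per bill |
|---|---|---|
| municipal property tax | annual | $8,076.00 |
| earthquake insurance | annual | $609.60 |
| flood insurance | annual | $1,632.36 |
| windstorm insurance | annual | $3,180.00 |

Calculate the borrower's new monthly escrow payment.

Municipal property tax: $8,076.00 per year
Earthquake insurance: $609.60 per year
Flood insurance: $1,632.36 per year
Windstorm insurance: $3,180.00 per year
Combined annual = $8,076.00 + $609.60 + $1,632.36 + $3,180.00 = $13,497.96
Monthly escrow = $13,497.96 / 12 = $1,124.83
Shortage spread = $498.24 / 12 = $41.52/mo
New monthly escrow = $1,124.83 + $41.52 = $1,166.35

$1,166.35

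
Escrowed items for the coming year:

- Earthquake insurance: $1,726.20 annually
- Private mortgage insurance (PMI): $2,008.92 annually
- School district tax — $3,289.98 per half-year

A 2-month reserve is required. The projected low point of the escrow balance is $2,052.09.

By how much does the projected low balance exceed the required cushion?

$332.91

Earthquake insurance: $1,726.20/yr
Private mortgage insurance (PMI): $2,008.92/yr
School district tax: $3,289.98 × 2 = $6,579.96/yr
Total per year = $10,315.08
Monthly escrow = $10,315.08 ÷ 12 = $859.59
Required cushion = 2 × $859.59 = $1,719.18
Surplus = $2,052.09 − $1,719.18 = $332.91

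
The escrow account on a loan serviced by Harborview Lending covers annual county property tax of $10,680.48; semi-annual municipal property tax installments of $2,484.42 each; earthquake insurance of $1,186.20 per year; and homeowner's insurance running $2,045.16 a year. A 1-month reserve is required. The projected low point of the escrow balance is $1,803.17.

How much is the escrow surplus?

$229.78

County property tax = $10,680.48
Municipal property tax = $2,484.42 × 2 = $4,968.84
Earthquake insurance = $1,186.20
Homeowner's insurance = $2,045.16
Annual escrow total = $10,680.48 + $4,968.84 + $1,186.20 + $2,045.16 = $18,880.68
Base monthly escrow = $18,880.68 / 12 = $1,573.39
Required cushion = 1 × $1,573.39 = $1,573.39
Excess over cushion: $1,803.17 − $1,573.39 = $229.78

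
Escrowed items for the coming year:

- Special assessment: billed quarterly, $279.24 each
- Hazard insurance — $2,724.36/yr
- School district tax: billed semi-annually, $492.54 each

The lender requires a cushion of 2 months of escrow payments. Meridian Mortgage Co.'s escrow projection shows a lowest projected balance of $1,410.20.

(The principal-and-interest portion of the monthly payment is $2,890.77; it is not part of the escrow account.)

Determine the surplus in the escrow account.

Special assessment — $279.24 × 4 = $1,116.96 per year
Hazard insurance — $2,724.36 per year
School district tax — $492.54 × 2 = $985.08 per year
Combined annual = $1,116.96 + $2,724.36 + $985.08 = $4,826.40
Monthly = $4,826.40 ÷ 12 = $402.20
Required reserve = 2 × $402.20 = $804.40
Surplus = $1,410.20 − $804.40 = $605.80

$605.80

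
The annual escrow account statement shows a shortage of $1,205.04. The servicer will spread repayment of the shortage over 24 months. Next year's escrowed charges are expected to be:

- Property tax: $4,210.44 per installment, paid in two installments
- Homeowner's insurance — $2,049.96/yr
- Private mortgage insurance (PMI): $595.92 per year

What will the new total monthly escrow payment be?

$972.44

Property tax = $4,210.44 × 2 = $8,420.88/yr
Homeowner's insurance = $2,049.96/yr
Private mortgage insurance (PMI) = $595.92/yr
Combined annual = $8,420.88 + $2,049.96 + $595.92 = $11,066.76
Monthly escrow = $11,066.76 ÷ 12 = $922.23
Shortage per month = $1,205.04 ÷ 24 = $50.21
Adjusted monthly = $922.23 + $50.21 = $972.44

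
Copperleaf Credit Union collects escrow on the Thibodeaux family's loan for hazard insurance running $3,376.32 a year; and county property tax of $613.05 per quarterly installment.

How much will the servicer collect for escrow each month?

Hazard insurance: $3,376.32/yr
County property tax: $613.05 × 4 = $2,452.20/yr
Total per year = $3,376.32 + $2,452.20 = $5,828.52
Monthly escrow = $5,828.52 / 12 = $485.71

$485.71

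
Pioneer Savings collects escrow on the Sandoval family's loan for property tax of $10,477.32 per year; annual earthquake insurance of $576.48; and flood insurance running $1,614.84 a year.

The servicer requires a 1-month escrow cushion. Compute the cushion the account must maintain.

$1,055.72

Property tax: $10,477.32 per year
Earthquake insurance: $576.48 per year
Flood insurance: $1,614.84 per year
Combined annual = $10,477.32 + $576.48 + $1,614.84 = $12,668.64
Base monthly escrow = $12,668.64 / 12 = $1,055.72
Required cushion = 1 × $1,055.72 = $1,055.72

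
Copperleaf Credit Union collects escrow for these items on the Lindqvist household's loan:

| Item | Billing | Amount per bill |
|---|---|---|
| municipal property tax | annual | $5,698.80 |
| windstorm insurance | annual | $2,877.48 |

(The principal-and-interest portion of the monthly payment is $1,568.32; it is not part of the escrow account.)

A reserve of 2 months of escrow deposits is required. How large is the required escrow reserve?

Municipal property tax = $5,698.80/yr
Windstorm insurance = $2,877.48/yr
Combined annual = $8,576.28
Monthly = $8,576.28 ÷ 12 = $714.69
Required cushion = 2 × $714.69 = $1,429.38

$1,429.38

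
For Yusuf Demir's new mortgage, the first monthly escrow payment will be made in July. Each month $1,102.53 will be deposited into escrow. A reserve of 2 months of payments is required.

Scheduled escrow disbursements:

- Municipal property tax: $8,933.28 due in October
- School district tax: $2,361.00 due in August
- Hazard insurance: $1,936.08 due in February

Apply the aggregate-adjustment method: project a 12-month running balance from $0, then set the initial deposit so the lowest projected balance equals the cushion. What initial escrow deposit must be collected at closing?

$9,089.22

Cushion = 2 × $1,102.53 = $2,205.06
Trial balance (start $0, +$1,102.53 each month, − disbursements):
  Jul: +$1,102.53 → $1,102.53
  Aug: +$1,102.53 − $2,361.00 → -$155.94
  Sep: +$1,102.53 → $946.59
  Oct: +$1,102.53 − $8,933.28 → -$6,884.16
  Nov: +$1,102.53 → -$5,781.63
  Dec: +$1,102.53 → -$4,679.10
  Jan: +$1,102.53 → -$3,576.57
  Feb: +$1,102.53 − $1,936.08 → -$4,410.12
  Mar: +$1,102.53 → -$3,307.59
  Apr: +$1,102.53 → -$2,205.06
  May: +$1,102.53 → -$1,102.53
  Jun: +$1,102.53 → $0.00
Lowest trial balance = -$6,884.16 (Oct)
Initial deposit = cushion − low point = $2,205.06 − (-$6,884.16) = $9,089.22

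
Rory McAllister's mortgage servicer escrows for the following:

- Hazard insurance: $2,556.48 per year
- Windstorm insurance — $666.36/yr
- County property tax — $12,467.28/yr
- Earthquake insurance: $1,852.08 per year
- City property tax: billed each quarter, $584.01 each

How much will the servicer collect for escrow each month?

Hazard insurance: $2,556.48 per year
Windstorm insurance: $666.36 per year
County property tax: $12,467.28 per year
Earthquake insurance: $1,852.08 per year
City property tax: $584.01 × 4 = $2,336.04 per year
Combined annual = $19,878.24
Monthly escrow = $19,878.24 / 12 = $1,656.52

$1,656.52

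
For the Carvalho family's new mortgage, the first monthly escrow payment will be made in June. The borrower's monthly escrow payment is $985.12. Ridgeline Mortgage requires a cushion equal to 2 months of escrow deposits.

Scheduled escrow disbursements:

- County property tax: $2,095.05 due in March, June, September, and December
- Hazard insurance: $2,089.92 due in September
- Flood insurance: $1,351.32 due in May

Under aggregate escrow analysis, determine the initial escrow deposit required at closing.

Cushion = 2 × $985.12 = $1,970.24
Trial balance (start $0, +$985.12 each month, − disbursements):
  Jun: +$985.12 − $2,095.05 → -$1,109.93
  Jul: +$985.12 → -$124.81
  Aug: +$985.12 → $860.31
  Sep: +$985.12 − $4,184.97 → -$2,339.54
  Oct: +$985.12 → -$1,354.42
  Nov: +$985.12 → -$369.30
  Dec: +$985.12 − $2,095.05 → -$1,479.23
  Jan: +$985.12 → -$494.11
  Feb: +$985.12 → $491.01
  Mar: +$985.12 − $2,095.05 → -$618.92
  Apr: +$985.12 → $366.20
  May: +$985.12 − $1,351.32 → $0.00
Lowest trial balance = -$2,339.54 (Sep)
Initial deposit = cushion − low point = $1,970.24 − (-$2,339.54) = $4,309.78

$4,309.78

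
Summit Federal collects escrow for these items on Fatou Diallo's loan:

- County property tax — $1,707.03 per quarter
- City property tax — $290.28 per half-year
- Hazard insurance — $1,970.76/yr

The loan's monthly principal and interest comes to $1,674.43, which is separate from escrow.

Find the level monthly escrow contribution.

County property tax: $1,707.03 × 4 = $6,828.12 annually
City property tax: $290.28 × 2 = $580.56 annually
Hazard insurance: $1,970.76 annually
Total annual escrow = $6,828.12 + $580.56 + $1,970.76 = $9,379.44
Monthly = $9,379.44 / 12 = $781.62

$781.62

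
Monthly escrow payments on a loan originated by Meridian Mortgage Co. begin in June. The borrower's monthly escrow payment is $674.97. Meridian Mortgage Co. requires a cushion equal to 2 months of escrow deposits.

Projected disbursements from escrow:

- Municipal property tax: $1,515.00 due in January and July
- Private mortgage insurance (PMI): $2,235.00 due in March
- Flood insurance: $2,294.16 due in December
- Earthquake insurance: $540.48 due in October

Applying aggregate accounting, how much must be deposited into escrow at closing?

Cushion = 2 × $674.97 = $1,349.94
Trial balance (start $0, +$674.97 each month, − disbursements):
  Jun: +$674.97 → $674.97
  Jul: +$674.97 − $1,515.00 → -$165.06
  Aug: +$674.97 → $509.91
  Sep: +$674.97 → $1,184.88
  Oct: +$674.97 − $540.48 → $1,319.37
  Nov: +$674.97 → $1,994.34
  Dec: +$674.97 − $2,294.16 → $375.15
  Jan: +$674.97 − $1,515.00 → -$464.88
  Feb: +$674.97 → $210.09
  Mar: +$674.97 − $2,235.00 → -$1,349.94
  Apr: +$674.97 → -$674.97
  May: +$674.97 → $0.00
Lowest trial balance = -$1,349.94 (Mar)
Initial deposit = cushion − low point = $1,349.94 − (-$1,349.94) = $2,699.88

$2,699.88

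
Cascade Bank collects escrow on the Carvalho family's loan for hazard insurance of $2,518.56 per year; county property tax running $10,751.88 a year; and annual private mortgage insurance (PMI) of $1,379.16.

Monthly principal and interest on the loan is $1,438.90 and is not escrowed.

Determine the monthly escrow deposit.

$1,220.80

Hazard insurance: $2,518.56/yr
County property tax: $10,751.88/yr
Private mortgage insurance (PMI): $1,379.16/yr
Annual escrow total = $2,518.56 + $10,751.88 + $1,379.16 = $14,649.60
Monthly escrow = $14,649.60 ÷ 12 = $1,220.80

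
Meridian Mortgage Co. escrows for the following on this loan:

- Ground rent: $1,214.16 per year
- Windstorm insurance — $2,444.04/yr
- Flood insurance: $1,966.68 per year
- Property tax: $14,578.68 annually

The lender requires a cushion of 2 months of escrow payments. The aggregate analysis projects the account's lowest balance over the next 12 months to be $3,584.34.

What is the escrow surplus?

$217.08

Ground rent: $1,214.16
Windstorm insurance: $2,444.04
Flood insurance: $1,966.68
Property tax: $14,578.68
Total per year = $20,203.56
Base monthly escrow = $20,203.56 ÷ 12 = $1,683.63
Required reserve = 2 × $1,683.63 = $3,367.26
Excess over cushion: $3,584.34 − $3,367.26 = $217.08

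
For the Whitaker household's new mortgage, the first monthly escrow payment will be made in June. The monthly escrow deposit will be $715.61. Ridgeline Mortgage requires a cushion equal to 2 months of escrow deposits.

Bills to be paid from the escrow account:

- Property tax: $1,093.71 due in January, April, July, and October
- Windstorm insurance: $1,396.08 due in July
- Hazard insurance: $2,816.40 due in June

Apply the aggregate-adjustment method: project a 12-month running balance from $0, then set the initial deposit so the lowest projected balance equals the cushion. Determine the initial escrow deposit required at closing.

Cushion = 2 × $715.61 = $1,431.22
Trial balance (start $0, +$715.61 each month, − disbursements):
  Jun: +$715.61 − $2,816.40 → -$2,100.79
  Jul: +$715.61 − $2,489.79 → -$3,874.97
  Aug: +$715.61 → -$3,159.36
  Sep: +$715.61 → -$2,443.75
  Oct: +$715.61 − $1,093.71 → -$2,821.85
  Nov: +$715.61 → -$2,106.24
  Dec: +$715.61 → -$1,390.63
  Jan: +$715.61 − $1,093.71 → -$1,768.73
  Feb: +$715.61 → -$1,053.12
  Mar: +$715.61 → -$337.51
  Apr: +$715.61 − $1,093.71 → -$715.61
  May: +$715.61 → $0.00
Lowest trial balance = -$3,874.97 (Jul)
Initial deposit = cushion − low point = $1,431.22 − (-$3,874.97) = $5,306.19

$5,306.19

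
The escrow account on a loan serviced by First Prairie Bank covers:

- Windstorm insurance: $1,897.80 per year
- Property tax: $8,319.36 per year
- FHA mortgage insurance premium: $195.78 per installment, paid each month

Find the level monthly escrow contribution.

$1,047.21

Windstorm insurance: $1,897.80 annually
Property tax: $8,319.36 annually
FHA mortgage insurance premium: $195.78 × 12 = $2,349.36 annually
Yearly total = $12,566.52
Per month = $12,566.52 / 12 = $1,047.21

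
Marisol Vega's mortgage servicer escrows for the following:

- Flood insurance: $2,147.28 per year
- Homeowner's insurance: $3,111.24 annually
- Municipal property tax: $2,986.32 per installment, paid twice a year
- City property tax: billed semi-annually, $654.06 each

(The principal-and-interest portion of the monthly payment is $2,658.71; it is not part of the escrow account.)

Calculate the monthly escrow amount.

Flood insurance — $2,147.28/yr
Homeowner's insurance — $3,111.24/yr
Municipal property tax — $2,986.32 × 2 = $5,972.64/yr
City property tax — $654.06 × 2 = $1,308.12/yr
Total annual escrow = $2,147.28 + $3,111.24 + $5,972.64 + $1,308.12 = $12,539.28
Monthly escrow = $12,539.28 ÷ 12 = $1,044.94

$1,044.94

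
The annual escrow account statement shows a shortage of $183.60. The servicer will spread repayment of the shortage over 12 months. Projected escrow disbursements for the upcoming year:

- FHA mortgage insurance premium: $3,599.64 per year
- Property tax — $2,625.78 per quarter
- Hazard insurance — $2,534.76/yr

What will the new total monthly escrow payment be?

$1,401.76

FHA mortgage insurance premium: $3,599.64 per year
Property tax: $2,625.78 × 4 = $10,503.12 per year
Hazard insurance: $2,534.76 per year
Total per year = $16,637.52
Monthly escrow = $16,637.52 ÷ 12 = $1,386.46
Shortage per month = $183.60 ÷ 12 = $15.30
New monthly escrow = $1,386.46 + $15.30 = $1,401.76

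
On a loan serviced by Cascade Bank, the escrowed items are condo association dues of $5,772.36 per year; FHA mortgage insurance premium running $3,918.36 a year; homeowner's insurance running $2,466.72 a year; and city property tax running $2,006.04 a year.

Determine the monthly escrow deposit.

$1,180.29

Condo association dues = $5,772.36
FHA mortgage insurance premium = $3,918.36
Homeowner's insurance = $2,466.72
City property tax = $2,006.04
Combined annual = $5,772.36 + $3,918.36 + $2,466.72 + $2,006.04 = $14,163.48
Monthly = $14,163.48 / 12 = $1,180.29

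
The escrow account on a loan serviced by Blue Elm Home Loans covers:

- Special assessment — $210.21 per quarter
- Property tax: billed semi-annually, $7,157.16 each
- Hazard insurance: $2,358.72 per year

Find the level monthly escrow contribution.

Special assessment: $210.21 × 4 = $840.84 per year
Property tax: $7,157.16 × 2 = $14,314.32 per year
Hazard insurance: $2,358.72 per year
Total annual escrow = $17,513.88
Monthly = $17,513.88 ÷ 12 = $1,459.49

$1,459.49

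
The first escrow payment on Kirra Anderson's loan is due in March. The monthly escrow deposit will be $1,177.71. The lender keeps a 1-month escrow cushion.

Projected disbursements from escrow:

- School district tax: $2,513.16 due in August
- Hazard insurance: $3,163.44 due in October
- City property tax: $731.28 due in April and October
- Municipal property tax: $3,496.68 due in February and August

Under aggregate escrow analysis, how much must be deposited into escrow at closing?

$2,391.87

Cushion = 1 × $1,177.71 = $1,177.71
Trial balance (start $0, +$1,177.71 each month, − disbursements):
  Mar: +$1,177.71 → $1,177.71
  Apr: +$1,177.71 − $731.28 → $1,624.14
  May: +$1,177.71 → $2,801.85
  Jun: +$1,177.71 → $3,979.56
  Jul: +$1,177.71 → $5,157.27
  Aug: +$1,177.71 − $6,009.84 → $325.14
  Sep: +$1,177.71 → $1,502.85
  Oct: +$1,177.71 − $3,894.72 → -$1,214.16
  Nov: +$1,177.71 → -$36.45
  Dec: +$1,177.71 → $1,141.26
  Jan: +$1,177.71 → $2,318.97
  Feb: +$1,177.71 − $3,496.68 → $0.00
Lowest trial balance = -$1,214.16 (Oct)
Initial deposit = cushion − low point = $1,177.71 − (-$1,214.16) = $2,391.87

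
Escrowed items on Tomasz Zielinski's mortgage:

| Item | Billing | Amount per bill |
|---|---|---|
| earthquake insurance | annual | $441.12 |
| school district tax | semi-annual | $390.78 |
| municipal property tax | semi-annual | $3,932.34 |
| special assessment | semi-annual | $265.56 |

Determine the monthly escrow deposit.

$801.54

Earthquake insurance — $441.12 annually
School district tax — $390.78 × 2 = $781.56 annually
Municipal property tax — $3,932.34 × 2 = $7,864.68 annually
Special assessment — $265.56 × 2 = $531.12 annually
Total per year = $441.12 + $781.56 + $7,864.68 + $531.12 = $9,618.48
Per month = $9,618.48 / 12 = $801.54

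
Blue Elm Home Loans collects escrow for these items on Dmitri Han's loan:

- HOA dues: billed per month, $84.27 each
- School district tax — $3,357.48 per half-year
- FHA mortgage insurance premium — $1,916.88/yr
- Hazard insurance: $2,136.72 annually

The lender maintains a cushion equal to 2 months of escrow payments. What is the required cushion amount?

$1,963.30

HOA dues = $84.27 × 12 = $1,011.24 annually
School district tax = $3,357.48 × 2 = $6,714.96 annually
FHA mortgage insurance premium = $1,916.88 annually
Hazard insurance = $2,136.72 annually
Annual escrow total = $11,779.80
Per month = $11,779.80 / 12 = $981.65
Required cushion = 2 × $981.65 = $1,963.30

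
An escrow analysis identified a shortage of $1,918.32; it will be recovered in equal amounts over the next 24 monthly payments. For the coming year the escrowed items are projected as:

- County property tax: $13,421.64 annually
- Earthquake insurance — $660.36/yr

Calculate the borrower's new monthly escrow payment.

County property tax = $13,421.64 per year
Earthquake insurance = $660.36 per year
Yearly total = $13,421.64 + $660.36 = $14,082.00
Monthly escrow = $14,082.00 ÷ 12 = $1,173.50
Shortage spread = $1,918.32 ÷ 24 = $79.93/mo
New monthly escrow = $1,173.50 + $79.93 = $1,253.43

$1,253.43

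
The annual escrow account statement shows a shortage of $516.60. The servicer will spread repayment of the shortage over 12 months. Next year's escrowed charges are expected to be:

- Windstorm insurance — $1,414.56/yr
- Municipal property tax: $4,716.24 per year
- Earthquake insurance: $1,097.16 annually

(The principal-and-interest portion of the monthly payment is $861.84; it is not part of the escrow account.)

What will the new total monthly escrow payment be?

Windstorm insurance = $1,414.56
Municipal property tax = $4,716.24
Earthquake insurance = $1,097.16
Total annual escrow = $7,227.96
Monthly = $7,227.96 / 12 = $602.33
Shortage per month = $516.60 / 12 = $43.05
New monthly escrow = $602.33 + $43.05 = $645.38

$645.38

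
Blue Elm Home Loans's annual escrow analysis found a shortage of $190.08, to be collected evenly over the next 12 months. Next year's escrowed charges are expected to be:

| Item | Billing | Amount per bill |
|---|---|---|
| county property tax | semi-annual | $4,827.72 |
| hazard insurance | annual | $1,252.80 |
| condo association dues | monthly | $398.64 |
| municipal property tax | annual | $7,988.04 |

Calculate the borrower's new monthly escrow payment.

County property tax — $4,827.72 × 2 = $9,655.44
Hazard insurance — $1,252.80
Condo association dues — $398.64 × 12 = $4,783.68
Municipal property tax — $7,988.04
Combined annual = $9,655.44 + $1,252.80 + $4,783.68 + $7,988.04 = $23,679.96
Base monthly escrow = $23,679.96 / 12 = $1,973.33
Monthly shortage recovery: $190.08 / 12 = $15.84
Adjusted monthly = $1,973.33 + $15.84 = $1,989.17

$1,989.17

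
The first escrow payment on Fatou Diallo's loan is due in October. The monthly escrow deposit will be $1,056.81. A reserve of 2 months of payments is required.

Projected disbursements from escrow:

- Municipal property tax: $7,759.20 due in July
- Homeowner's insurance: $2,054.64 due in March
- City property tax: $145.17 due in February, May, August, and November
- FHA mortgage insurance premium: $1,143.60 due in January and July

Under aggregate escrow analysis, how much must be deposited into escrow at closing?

$4,082.07

Cushion = 2 × $1,056.81 = $2,113.62
Trial balance (start $0, +$1,056.81 each month, − disbursements):
  Oct: +$1,056.81 → $1,056.81
  Nov: +$1,056.81 − $145.17 → $1,968.45
  Dec: +$1,056.81 → $3,025.26
  Jan: +$1,056.81 − $1,143.60 → $2,938.47
  Feb: +$1,056.81 − $145.17 → $3,850.11
  Mar: +$1,056.81 − $2,054.64 → $2,852.28
  Apr: +$1,056.81 → $3,909.09
  May: +$1,056.81 − $145.17 → $4,820.73
  Jun: +$1,056.81 → $5,877.54
  Jul: +$1,056.81 − $8,902.80 → -$1,968.45
  Aug: +$1,056.81 − $145.17 → -$1,056.81
  Sep: +$1,056.81 → $0.00
Lowest trial balance = -$1,968.45 (Jul)
Initial deposit = cushion − low point = $2,113.62 − (-$1,968.45) = $4,082.07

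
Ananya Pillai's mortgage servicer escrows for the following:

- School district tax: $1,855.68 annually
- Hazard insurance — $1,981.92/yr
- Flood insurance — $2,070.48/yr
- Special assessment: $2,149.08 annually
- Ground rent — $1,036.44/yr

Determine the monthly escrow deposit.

School district tax = $1,855.68
Hazard insurance = $1,981.92
Flood insurance = $2,070.48
Special assessment = $2,149.08
Ground rent = $1,036.44
Total per year = $9,093.60
Base monthly escrow = $9,093.60 ÷ 12 = $757.80

$757.80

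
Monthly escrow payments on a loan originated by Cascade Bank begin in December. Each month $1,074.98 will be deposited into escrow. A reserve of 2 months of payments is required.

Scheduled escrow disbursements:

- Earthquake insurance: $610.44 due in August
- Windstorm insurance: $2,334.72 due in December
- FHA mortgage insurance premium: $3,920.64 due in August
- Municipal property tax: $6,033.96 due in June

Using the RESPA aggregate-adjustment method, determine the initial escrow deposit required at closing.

$5,374.90

Cushion = 2 × $1,074.98 = $2,149.96
Trial balance (start $0, +$1,074.98 each month, − disbursements):
  Dec: +$1,074.98 − $2,334.72 → -$1,259.74
  Jan: +$1,074.98 → -$184.76
  Feb: +$1,074.98 → $890.22
  Mar: +$1,074.98 → $1,965.20
  Apr: +$1,074.98 → $3,040.18
  May: +$1,074.98 → $4,115.16
  Jun: +$1,074.98 − $6,033.96 → -$843.82
  Jul: +$1,074.98 → $231.16
  Aug: +$1,074.98 − $4,531.08 → -$3,224.94
  Sep: +$1,074.98 → -$2,149.96
  Oct: +$1,074.98 → -$1,074.98
  Nov: +$1,074.98 → $0.00
Lowest trial balance = -$3,224.94 (Aug)
Initial deposit = cushion − low point = $2,149.96 − (-$3,224.94) = $5,374.90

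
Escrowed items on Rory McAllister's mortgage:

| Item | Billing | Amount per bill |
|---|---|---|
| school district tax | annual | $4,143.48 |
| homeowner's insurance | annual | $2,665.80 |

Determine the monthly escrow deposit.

School district tax = $4,143.48 per year
Homeowner's insurance = $2,665.80 per year
Total annual escrow = $4,143.48 + $2,665.80 = $6,809.28
Monthly = $6,809.28 ÷ 12 = $567.44

$567.44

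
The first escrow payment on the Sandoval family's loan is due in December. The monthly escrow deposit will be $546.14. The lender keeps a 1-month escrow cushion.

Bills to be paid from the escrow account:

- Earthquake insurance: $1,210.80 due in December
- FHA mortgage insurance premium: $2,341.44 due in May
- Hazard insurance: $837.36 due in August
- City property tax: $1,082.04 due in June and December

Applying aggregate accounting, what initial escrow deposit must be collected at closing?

$2,439.48

Cushion = 1 × $546.14 = $546.14
Trial balance (start $0, +$546.14 each month, − disbursements):
  Dec: +$546.14 − $2,292.84 → -$1,746.70
  Jan: +$546.14 → -$1,200.56
  Feb: +$546.14 → -$654.42
  Mar: +$546.14 → -$108.28
  Apr: +$546.14 → $437.86
  May: +$546.14 − $2,341.44 → -$1,357.44
  Jun: +$546.14 − $1,082.04 → -$1,893.34
  Jul: +$546.14 → -$1,347.20
  Aug: +$546.14 − $837.36 → -$1,638.42
  Sep: +$546.14 → -$1,092.28
  Oct: +$546.14 → -$546.14
  Nov: +$546.14 → $0.00
Lowest trial balance = -$1,893.34 (Jun)
Initial deposit = cushion − low point = $546.14 − (-$1,893.34) = $2,439.48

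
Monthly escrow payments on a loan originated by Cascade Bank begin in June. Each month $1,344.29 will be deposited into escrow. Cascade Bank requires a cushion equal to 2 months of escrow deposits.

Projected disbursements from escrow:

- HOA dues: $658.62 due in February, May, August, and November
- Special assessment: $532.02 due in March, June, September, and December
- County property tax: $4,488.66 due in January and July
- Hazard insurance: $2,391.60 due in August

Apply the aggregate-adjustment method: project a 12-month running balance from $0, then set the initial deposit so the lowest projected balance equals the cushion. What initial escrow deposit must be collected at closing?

Cushion = 2 × $1,344.29 = $2,688.58
Trial balance (start $0, +$1,344.29 each month, − disbursements):
  Jun: +$1,344.29 − $532.02 → $812.27
  Jul: +$1,344.29 − $4,488.66 → -$2,332.10
  Aug: +$1,344.29 − $3,050.22 → -$4,038.03
  Sep: +$1,344.29 − $532.02 → -$3,225.76
  Oct: +$1,344.29 → -$1,881.47
  Nov: +$1,344.29 − $658.62 → -$1,195.80
  Dec: +$1,344.29 − $532.02 → -$383.53
  Jan: +$1,344.29 − $4,488.66 → -$3,527.90
  Feb: +$1,344.29 − $658.62 → -$2,842.23
  Mar: +$1,344.29 − $532.02 → -$2,029.96
  Apr: +$1,344.29 → -$685.67
  May: +$1,344.29 − $658.62 → $0.00
Lowest trial balance = -$4,038.03 (Aug)
Initial deposit = cushion − low point = $2,688.58 − (-$4,038.03) = $6,726.61

$6,726.61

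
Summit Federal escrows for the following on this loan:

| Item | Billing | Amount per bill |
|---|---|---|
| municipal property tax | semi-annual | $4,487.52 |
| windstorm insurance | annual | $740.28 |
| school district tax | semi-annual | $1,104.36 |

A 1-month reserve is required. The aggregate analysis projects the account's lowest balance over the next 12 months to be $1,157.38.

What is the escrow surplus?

$163.71

Municipal property tax: $4,487.52 × 2 = $8,975.04 annually
Windstorm insurance: $740.28 annually
School district tax: $1,104.36 × 2 = $2,208.72 annually
Total per year = $11,924.04
Monthly = $11,924.04 ÷ 12 = $993.67
Required reserve = 1 × $993.67 = $993.67
Surplus = $1,157.38 − $993.67 = $163.71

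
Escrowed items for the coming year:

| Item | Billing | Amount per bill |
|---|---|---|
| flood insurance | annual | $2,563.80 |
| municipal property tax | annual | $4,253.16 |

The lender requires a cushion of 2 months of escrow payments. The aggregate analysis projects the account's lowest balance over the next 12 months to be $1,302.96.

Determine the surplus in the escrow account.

Flood insurance: $2,563.80
Municipal property tax: $4,253.16
Total per year = $2,563.80 + $4,253.16 = $6,816.96
Per month = $6,816.96 / 12 = $568.08
Cushion = 2 × $568.08 = $1,136.16
Surplus = $1,302.96 − $1,136.16 = $166.80

$166.80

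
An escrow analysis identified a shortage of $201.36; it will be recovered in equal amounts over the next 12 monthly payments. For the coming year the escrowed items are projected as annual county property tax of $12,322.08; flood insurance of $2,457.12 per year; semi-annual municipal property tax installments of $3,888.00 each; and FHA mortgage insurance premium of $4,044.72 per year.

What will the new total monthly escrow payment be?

County property tax: $12,322.08 per year
Flood insurance: $2,457.12 per year
Municipal property tax: $3,888.00 × 2 = $7,776.00 per year
FHA mortgage insurance premium: $4,044.72 per year
Total annual escrow = $12,322.08 + $2,457.12 + $7,776.00 + $4,044.72 = $26,599.92
Base monthly escrow = $26,599.92 / 12 = $2,216.66
Monthly shortage recovery: $201.36 / 12 = $16.78
Adjusted monthly = $2,216.66 + $16.78 = $2,233.44

$2,233.44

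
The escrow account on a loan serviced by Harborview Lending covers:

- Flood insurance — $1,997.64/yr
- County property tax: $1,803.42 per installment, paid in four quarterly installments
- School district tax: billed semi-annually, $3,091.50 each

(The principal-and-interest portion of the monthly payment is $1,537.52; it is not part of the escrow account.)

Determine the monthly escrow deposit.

$1,282.86

Flood insurance: $1,997.64/yr
County property tax: $1,803.42 × 4 = $7,213.68/yr
School district tax: $3,091.50 × 2 = $6,183.00/yr
Total annual escrow = $1,997.64 + $7,213.68 + $6,183.00 = $15,394.32
Per month = $15,394.32 ÷ 12 = $1,282.86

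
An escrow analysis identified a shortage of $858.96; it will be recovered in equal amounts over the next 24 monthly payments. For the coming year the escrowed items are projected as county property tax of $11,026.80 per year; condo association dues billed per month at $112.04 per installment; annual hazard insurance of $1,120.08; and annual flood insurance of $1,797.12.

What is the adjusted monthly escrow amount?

County property tax = $11,026.80 per year
Condo association dues = $112.04 × 12 = $1,344.48 per year
Hazard insurance = $1,120.08 per year
Flood insurance = $1,797.12 per year
Total per year = $15,288.48
Monthly escrow = $15,288.48 ÷ 12 = $1,274.04
Monthly shortage recovery: $858.96 ÷ 24 = $35.79
New monthly escrow = $1,274.04 + $35.79 = $1,309.83

$1,309.83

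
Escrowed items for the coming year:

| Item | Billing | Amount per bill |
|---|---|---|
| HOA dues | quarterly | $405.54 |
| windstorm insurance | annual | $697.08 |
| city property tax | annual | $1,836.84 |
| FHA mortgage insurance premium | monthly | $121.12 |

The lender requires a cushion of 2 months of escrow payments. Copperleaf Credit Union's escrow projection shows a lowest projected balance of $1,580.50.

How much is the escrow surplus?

$645.58

HOA dues: $405.54 × 4 = $1,622.16
Windstorm insurance: $697.08
City property tax: $1,836.84
FHA mortgage insurance premium: $121.12 × 12 = $1,453.44
Total per year = $5,609.52
Monthly = $5,609.52 ÷ 12 = $467.46
Cushion = 2 × $467.46 = $934.92
Excess over cushion: $1,580.50 − $934.92 = $645.58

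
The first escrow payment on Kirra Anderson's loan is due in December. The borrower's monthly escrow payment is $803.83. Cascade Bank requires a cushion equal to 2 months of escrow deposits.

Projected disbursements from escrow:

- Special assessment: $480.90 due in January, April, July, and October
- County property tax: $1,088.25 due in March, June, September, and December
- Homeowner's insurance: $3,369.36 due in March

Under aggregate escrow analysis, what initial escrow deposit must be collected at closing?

$4,419.10

Cushion = 2 × $803.83 = $1,607.66
Trial balance (start $0, +$803.83 each month, − disbursements):
  Dec: +$803.83 − $1,088.25 → -$284.42
  Jan: +$803.83 − $480.90 → $38.51
  Feb: +$803.83 → $842.34
  Mar: +$803.83 − $4,457.61 → -$2,811.44
  Apr: +$803.83 − $480.90 → -$2,488.51
  May: +$803.83 → -$1,684.68
  Jun: +$803.83 − $1,088.25 → -$1,969.10
  Jul: +$803.83 − $480.90 → -$1,646.17
  Aug: +$803.83 → -$842.34
  Sep: +$803.83 − $1,088.25 → -$1,126.76
  Oct: +$803.83 − $480.90 → -$803.83
  Nov: +$803.83 → $0.00
Lowest trial balance = -$2,811.44 (Mar)
Initial deposit = cushion − low point = $1,607.66 − (-$2,811.44) = $4,419.10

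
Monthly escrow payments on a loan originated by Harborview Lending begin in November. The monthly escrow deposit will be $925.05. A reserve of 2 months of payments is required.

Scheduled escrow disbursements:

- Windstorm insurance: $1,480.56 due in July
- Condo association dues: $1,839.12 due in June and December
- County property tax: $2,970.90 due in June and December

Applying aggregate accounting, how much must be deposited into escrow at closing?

Cushion = 2 × $925.05 = $1,850.10
Trial balance (start $0, +$925.05 each month, − disbursements):
  Nov: +$925.05 → $925.05
  Dec: +$925.05 − $4,810.02 → -$2,959.92
  Jan: +$925.05 → -$2,034.87
  Feb: +$925.05 → -$1,109.82
  Mar: +$925.05 → -$184.77
  Apr: +$925.05 → $740.28
  May: +$925.05 → $1,665.33
  Jun: +$925.05 − $4,810.02 → -$2,219.64
  Jul: +$925.05 − $1,480.56 → -$2,775.15
  Aug: +$925.05 → -$1,850.10
  Sep: +$925.05 → -$925.05
  Oct: +$925.05 → $0.00
Lowest trial balance = -$2,959.92 (Dec)
Initial deposit = cushion − low point = $1,850.10 − (-$2,959.92) = $4,810.02

$4,810.02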